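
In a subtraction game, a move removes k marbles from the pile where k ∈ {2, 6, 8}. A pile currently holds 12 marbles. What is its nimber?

Grundy values for subtraction set {2, 6, 8}:
k:     0  1  2  3  4  5  6  7  8  9 10 11 12
g(k):  0  0  1  1  0  0  1  1  2  2  3  3  2
So g(12) = 2.

2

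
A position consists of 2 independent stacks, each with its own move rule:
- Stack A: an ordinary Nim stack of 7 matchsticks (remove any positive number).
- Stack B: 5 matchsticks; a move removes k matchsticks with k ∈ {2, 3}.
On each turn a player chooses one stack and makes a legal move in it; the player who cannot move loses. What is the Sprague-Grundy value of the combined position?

7

Stack A is a plain Nim stack of size 7, so its Grundy value is 7.
Grundy values for stack B (subtraction set {2, 3}):
k:     0  1  2  3  4  5
g(k):  0  0  1  1  2  0
So g(5) = 0.
By the Sprague-Grundy theorem, the Grundy value of a sum of independent games is the XOR of the component values.
Combined value = 7 ⊕ 0 = 7.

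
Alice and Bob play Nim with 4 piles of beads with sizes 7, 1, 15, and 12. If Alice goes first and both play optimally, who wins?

Alice wins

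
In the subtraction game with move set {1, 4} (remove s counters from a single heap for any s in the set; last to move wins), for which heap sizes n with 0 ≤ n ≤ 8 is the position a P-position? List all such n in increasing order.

0, 2, 5, 7

Compute g(0), g(1), … for moves {1, 4}:
k:     0  1  2  3  4  5  6  7  8
g(k):  0  1  0  1  2  0  1  0  1
The P-positions (g = 0) in 0..8 are 0, 2, 5, 7.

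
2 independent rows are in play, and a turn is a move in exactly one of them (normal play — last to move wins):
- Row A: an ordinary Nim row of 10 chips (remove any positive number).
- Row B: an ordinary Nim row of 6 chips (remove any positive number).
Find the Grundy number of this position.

12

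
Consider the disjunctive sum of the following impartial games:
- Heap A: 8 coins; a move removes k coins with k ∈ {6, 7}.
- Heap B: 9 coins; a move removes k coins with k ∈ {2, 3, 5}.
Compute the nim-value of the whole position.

0

Grundy values for heap A (subtraction set {6, 7}):
g(0) = mex{} = 0
g(1) = mex{} = 0
g(2) = mex{} = 0
g(3) = mex{} = 0
g(4) = mex{} = 0
g(5) = mex{} = 0
g(6) = mex{0} = 1
g(7) = mex{0} = 1
g(8) = mex{0} = 1
So g(8) = 1.
Grundy values for heap B (subtraction set {2, 3, 5}):
g(0) = mex{} = 0
g(1) = mex{} = 0
g(2) = mex{0} = 1
g(3) = mex{0} = 1
g(4) = mex{0,1} = 2
g(5) = mex{0,1} = 2
g(6) = mex{0,1,2} = 3
g(7) = mex{1,2} = 0
g(8) = mex{1,2,3} = 0
g(9) = mex{0,2,3} = 1
So g(9) = 1.
The value of a disjunctive sum is the nim-sum of the parts.
Combined value = 1 XOR 1 = 0.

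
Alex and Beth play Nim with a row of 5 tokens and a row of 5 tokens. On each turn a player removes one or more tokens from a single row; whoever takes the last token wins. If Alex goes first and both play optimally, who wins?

Beth wins

Nim-sum: 5 ⊕ 5 = 0.
The nim-sum is 0, so this is a P-position: the player to move is in a losing position under optimal play; Alex is about to move from it and so loses — Beth wins.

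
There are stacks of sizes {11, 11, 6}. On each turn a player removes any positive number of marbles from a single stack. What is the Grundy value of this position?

Nim-sum: 11 XOR 11 XOR 6 = 6.

6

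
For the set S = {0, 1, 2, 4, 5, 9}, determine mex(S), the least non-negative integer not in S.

The values 0, 1, 2 are all present; 3 is the first non-negative integer missing from the set.

3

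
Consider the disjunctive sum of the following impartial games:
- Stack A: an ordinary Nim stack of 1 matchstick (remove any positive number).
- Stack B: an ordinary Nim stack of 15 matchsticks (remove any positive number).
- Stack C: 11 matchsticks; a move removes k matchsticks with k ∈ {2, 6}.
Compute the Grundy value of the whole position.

15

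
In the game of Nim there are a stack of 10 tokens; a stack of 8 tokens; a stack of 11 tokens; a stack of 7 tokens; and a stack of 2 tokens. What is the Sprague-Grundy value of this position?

Nim-sum: 10 ^ 8 ^ 11 ^ 7 ^ 2 = 12.

12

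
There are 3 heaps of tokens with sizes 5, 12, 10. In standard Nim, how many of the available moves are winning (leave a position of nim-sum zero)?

Nim-sum: 5 XOR 12 XOR 10 = 3.
The overall nim-sum is X = 3. A heap of size p has a winning move iff p XOR X < p (reduce it to p XOR X).
  5: 5 XOR 3 = 6 ≥ 5 — no move.
  12: 12 XOR 3 = 15 ≥ 12 — no move.
  10: 10 XOR 3 = 9 < 10 — winning move (to 9).
That gives 1 winning move.

1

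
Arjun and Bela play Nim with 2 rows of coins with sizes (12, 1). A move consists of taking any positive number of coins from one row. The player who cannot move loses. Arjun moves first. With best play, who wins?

Compute the nim-sum pairwise:
12 ⊕ 1 = 13
The nim-sum is 13 ≠ 0, so this is an N-position: the player to move can win; Arjun has a winning move.

Arjun wins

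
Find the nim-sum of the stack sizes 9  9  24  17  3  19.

25

Nim-sum: 9 ⊕ 9 ⊕ 24 ⊕ 17 ⊕ 3 ⊕ 19 = 25.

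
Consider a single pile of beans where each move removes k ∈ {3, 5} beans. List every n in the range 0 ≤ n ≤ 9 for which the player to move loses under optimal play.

0, 1, 2, 8, 9

Grundy values for subtraction set {3, 5}:
k:     0  1  2  3  4  5  6  7  8  9
g(k):  0  0  0  1  1  1  2  2  0  0
The P-positions (g = 0) in 0..9 are 0, 1, 2, 8, 9.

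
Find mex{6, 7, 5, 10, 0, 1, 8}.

The values 0, 1 are all present; 2 is the first non-negative integer missing from the set.

2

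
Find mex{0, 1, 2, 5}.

3

The values 0, 1, 2 are all present; 3 is the first non-negative integer missing from the set.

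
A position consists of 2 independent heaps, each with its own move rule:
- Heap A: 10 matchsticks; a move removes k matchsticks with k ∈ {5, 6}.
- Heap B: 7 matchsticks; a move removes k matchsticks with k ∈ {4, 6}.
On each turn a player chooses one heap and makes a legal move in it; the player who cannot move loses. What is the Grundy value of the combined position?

3

For heap A, compute g(0), g(1), … with moves {5, 6}:
g(0) = mex{} = 0
g(1) = mex{} = 0
g(2) = mex{} = 0
g(3) = mex{} = 0
g(4) = mex{} = 0
g(5) = mex{0} = 1
g(6) = mex{0} = 1
g(7) = mex{0} = 1
g(8) = mex{0} = 1
g(9) = mex{0} = 1
g(10) = mex{0,1} = 2
So g(10) = 2.
Grundy values for heap B (subtraction set {4, 6}):
g(0) = mex{} = 0
g(1) = mex{} = 0
g(2) = mex{} = 0
g(3) = mex{} = 0
g(4) = mex{0} = 1
g(5) = mex{0} = 1
g(6) = mex{0} = 1
g(7) = mex{0} = 1
So g(7) = 1.
The value of a disjunctive sum is the nim-sum of the parts.
Combined value = 2 ⊕ 1 = 3.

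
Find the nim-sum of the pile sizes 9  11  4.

Nim-sum: 9 ⊕ 11 ⊕ 4 = 6.

6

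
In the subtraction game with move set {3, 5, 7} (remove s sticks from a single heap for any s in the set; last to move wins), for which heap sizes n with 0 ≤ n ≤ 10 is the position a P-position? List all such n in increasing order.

0, 1, 2, 10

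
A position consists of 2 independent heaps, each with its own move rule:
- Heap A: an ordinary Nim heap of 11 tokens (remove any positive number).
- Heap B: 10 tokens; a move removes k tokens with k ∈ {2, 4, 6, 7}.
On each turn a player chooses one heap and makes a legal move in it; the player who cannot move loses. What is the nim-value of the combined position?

11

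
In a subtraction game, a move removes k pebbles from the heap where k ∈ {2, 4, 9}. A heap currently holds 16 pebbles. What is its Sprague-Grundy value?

Grundy values for subtraction set {2, 4, 9}:
k:     0  1  2  3  4  5  6  7  8  9 10 11 12 13 14 15 16
g(k):  0  0  1  1  2  2  0  0  1  1  2  2  0  0  1  1  2
So g(16) = 2.

2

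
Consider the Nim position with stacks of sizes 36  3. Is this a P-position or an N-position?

Bitwise XOR of the heap sizes:
  100100  (36)
  000011  (3)
  ------
  100111  (39)
The nim-sum is 39 ≠ 0, so this is an N-position: the player to move can win.

N-position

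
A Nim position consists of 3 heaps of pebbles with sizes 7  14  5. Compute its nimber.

Compute the nim-sum pairwise:
7 XOR 14 = 9
9 XOR 5 = 12

12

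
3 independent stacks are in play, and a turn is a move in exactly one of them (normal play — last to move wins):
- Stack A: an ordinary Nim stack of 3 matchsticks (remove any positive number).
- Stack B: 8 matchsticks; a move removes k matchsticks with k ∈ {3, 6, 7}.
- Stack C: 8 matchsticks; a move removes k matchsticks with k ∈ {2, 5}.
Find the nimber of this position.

Stack A is a plain Nim stack of size 3, so its Grundy value is 3.
Grundy values for stack B (subtraction set {3, 6, 7}):
g(0) = mex{} = 0
g(1) = mex{} = 0
g(2) = mex{} = 0
g(3) = mex{0} = 1
g(4) = mex{0} = 1
g(5) = mex{0} = 1
g(6) = mex{0,1} = 2
g(7) = mex{0,1} = 2
g(8) = mex{0,1} = 2
So g(8) = 2.
Grundy values for stack C (subtraction set {2, 5}):
k:     0  1  2  3  4  5  6  7  8
g(k):  0  0  1  1  0  2  1  0  0
So g(8) = 0.
By the Sprague-Grundy theorem, the Grundy value of a sum of independent games is the XOR of the component values.
Combined value = 3 XOR 2 XOR 0 = 1.

1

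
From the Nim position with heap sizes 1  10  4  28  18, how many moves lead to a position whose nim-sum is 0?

Nim-sum: 1 ^ 10 ^ 4 ^ 28 ^ 18 = 1.
The overall nim-sum is X = 1. A heap of size p has a winning move iff p XOR X < p (reduce it to p XOR X).
  1: 1 XOR 1 = 0 < 1 — winning move (to 0).
  10: 10 XOR 1 = 11 ≥ 10 — no move.
  4: 4 XOR 1 = 5 ≥ 4 — no move.
  28: 28 XOR 1 = 29 ≥ 28 — no move.
  18: 18 XOR 1 = 19 ≥ 18 — no move.
That gives 1 winning move.

1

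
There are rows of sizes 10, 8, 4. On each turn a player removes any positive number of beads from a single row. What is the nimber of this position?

Nim-sum: 10 ^ 8 ^ 4 = 6.

6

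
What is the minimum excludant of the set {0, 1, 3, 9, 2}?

The values 0, 1, 2, 3 are all present; 4 is the first non-negative integer missing from the set.

4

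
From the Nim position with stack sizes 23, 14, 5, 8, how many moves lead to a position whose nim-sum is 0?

Compute the nim-sum pairwise:
23 XOR 14 = 25
25 XOR 5 = 28
28 XOR 8 = 20
The overall nim-sum is X = 20. A stack of size p has a winning move iff p XOR X < p (reduce it to p XOR X).
  23: 23 XOR 20 = 3 < 23 — winning move (to 3).
  14: 14 XOR 20 = 26 ≥ 14 — no move.
  5: 5 XOR 20 = 17 ≥ 5 — no move.
  8: 8 XOR 20 = 28 ≥ 8 — no move.
That gives 1 winning move.

1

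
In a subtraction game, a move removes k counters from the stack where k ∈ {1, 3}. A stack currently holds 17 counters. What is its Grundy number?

1

Compute g(0), g(1), … for moves {1, 3}:
k:     0  1  2  3  4  5  6  7  8  9 10 11 12 13 14 15 16 17
g(k):  0  1  0  1  0  1  0  1  0  1  0  1  0  1  0  1  0  1
So g(17) = 1.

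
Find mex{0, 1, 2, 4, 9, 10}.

The values 0, 1, 2 are all present; 3 is the first non-negative integer missing from the set.

3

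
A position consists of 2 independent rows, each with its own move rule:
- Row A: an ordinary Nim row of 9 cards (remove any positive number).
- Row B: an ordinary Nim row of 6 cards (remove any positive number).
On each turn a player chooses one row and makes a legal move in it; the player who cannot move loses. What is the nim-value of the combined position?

Row A is a plain Nim row of size 9, so its Grundy value is 9.
Row B is a plain Nim row of size 6, so its Grundy value is 6.
The value of a disjunctive sum is the nim-sum of the parts.
Combined value = 9 XOR 6 = 15.

15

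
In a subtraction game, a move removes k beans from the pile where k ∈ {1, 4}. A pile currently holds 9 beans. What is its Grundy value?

2

Build the Grundy sequence with g(k) = mex{g(k−s) : s ∈ {1, 4}, s ≤ k}:
g(0) = mex{} = 0
g(1) = mex{0} = 1
g(2) = mex{1} = 0
g(3) = mex{0} = 1
g(4) = mex{0,1} = 2
g(5) = mex{1,2} = 0
g(6) = mex{0} = 1
g(7) = mex{1} = 0
g(8) = mex{0,2} = 1
g(9) = mex{0,1} = 2
So g(9) = 2.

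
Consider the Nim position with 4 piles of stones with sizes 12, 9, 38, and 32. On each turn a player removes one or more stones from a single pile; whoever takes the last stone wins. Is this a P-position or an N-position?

N-position

Bitwise XOR of the heap sizes:
  001100  (12)
  001001  (9)
  100110  (38)
  100000  (32)
  ------
  000011  (3)
The nim-sum is 3 ≠ 0, so this is an N-position: the player to move can win.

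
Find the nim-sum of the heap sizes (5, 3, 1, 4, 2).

Compute the nim-sum pairwise:
5 ⊕ 3 = 6
6 ⊕ 1 = 7
7 ⊕ 4 = 3
3 ⊕ 2 = 1

1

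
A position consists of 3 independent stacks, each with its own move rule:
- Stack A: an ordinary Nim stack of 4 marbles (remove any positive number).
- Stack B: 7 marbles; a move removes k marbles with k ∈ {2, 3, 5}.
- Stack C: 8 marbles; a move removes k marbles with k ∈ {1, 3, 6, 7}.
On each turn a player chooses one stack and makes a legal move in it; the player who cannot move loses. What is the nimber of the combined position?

6

Stack A is a plain Nim stack of size 4, so its Grundy value is 4.
Grundy values for stack B (subtraction set {2, 3, 5}):
g(0) = mex{} = 0
g(1) = mex{} = 0
g(2) = mex{0} = 1
g(3) = mex{0} = 1
g(4) = mex{0,1} = 2
g(5) = mex{0,1} = 2
g(6) = mex{0,1,2} = 3
g(7) = mex{1,2} = 0
So g(7) = 0.
Build the Grundy sequence for stack C with g(k) = mex{g(k−s) : s ∈ {1, 3, 6, 7}, s ≤ k}:
g(0) = mex{} = 0
g(1) = mex{0} = 1
g(2) = mex{1} = 0
g(3) = mex{0} = 1
g(4) = mex{1} = 0
g(5) = mex{0} = 1
g(6) = mex{0,1} = 2
g(7) = mex{0,1,2} = 3
g(8) = mex{0,1,3} = 2
So g(8) = 2.
By the Sprague-Grundy theorem, the Grundy value of a sum of independent games is the XOR of the component values.
Combined value = 4 ⊕ 0 ⊕ 2 = 6.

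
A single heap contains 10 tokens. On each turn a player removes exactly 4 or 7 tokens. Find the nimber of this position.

2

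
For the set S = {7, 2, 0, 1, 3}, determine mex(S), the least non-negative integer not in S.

The values 0, 1, 2, 3 are all present; 4 is the first non-negative integer missing from the set.

4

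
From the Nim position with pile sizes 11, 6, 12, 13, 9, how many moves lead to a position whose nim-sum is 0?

Compute the nim-sum pairwise:
11 ⊕ 6 = 13
13 ⊕ 12 = 1
1 ⊕ 13 = 12
12 ⊕ 9 = 5
The overall nim-sum is X = 5. A pile of size p has a winning move iff p XOR X < p (reduce it to p XOR X).
  11: 11 XOR 5 = 14 ≥ 11 — no move.
  6: 6 XOR 5 = 3 < 6 — winning move (to 3).
  12: 12 XOR 5 = 9 < 12 — winning move (to 9).
  13: 13 XOR 5 = 8 < 13 — winning move (to 8).
  9: 9 XOR 5 = 12 ≥ 9 — no move.
That gives 3 winning moves.

3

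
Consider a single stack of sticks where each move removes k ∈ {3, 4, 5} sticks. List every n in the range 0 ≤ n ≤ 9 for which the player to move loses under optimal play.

0, 1, 2, 8, 9

Compute g(0), g(1), … for moves {3, 4, 5}:
g(0) = mex{} = 0
g(1) = mex{} = 0
g(2) = mex{} = 0
g(3) = mex{0} = 1
g(4) = mex{0} = 1
g(5) = mex{0} = 1
g(6) = mex{0,1} = 2
g(7) = mex{0,1} = 2
g(8) = mex{1} = 0
g(9) = mex{1,2} = 0
The P-positions (g = 0) in 0..9 are 0, 1, 2, 8, 9.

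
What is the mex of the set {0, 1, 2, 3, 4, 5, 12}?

The values 0, 1, 2, 3, 4, 5 are all present; 6 is the first non-negative integer missing from the set.

6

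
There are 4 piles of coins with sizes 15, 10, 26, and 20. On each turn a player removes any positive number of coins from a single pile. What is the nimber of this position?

11

Compute the nim-sum pairwise:
15 XOR 10 = 5
5 XOR 26 = 31
31 XOR 20 = 11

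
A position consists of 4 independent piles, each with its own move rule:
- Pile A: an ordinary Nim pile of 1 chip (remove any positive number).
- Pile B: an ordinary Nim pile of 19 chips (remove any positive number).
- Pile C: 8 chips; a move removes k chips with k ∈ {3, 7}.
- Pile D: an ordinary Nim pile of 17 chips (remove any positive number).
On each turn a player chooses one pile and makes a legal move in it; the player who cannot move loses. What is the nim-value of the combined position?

1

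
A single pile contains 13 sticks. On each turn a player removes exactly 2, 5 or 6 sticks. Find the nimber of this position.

Build the Grundy sequence with g(k) = mex{g(k−s) : s ∈ {2, 5, 6}, s ≤ k}:
g(0) = mex{} = 0
g(1) = mex{} = 0
g(2) = mex{0} = 1
g(3) = mex{0} = 1
g(4) = mex{1} = 0
g(5) = mex{0,1} = 2
g(6) = mex{0} = 1
g(7) = mex{0,1,2} = 3
g(8) = mex{1} = 0
g(9) = mex{0,1,3} = 2
g(10) = mex{0,2} = 1
g(11) = mex{1,2} = 0
g(12) = mex{1,3} = 0
g(13) = mex{0,3} = 1
So g(13) = 1.

1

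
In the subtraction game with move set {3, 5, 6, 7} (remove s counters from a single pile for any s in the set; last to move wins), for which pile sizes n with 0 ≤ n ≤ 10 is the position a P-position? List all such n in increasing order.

0, 1, 2, 10

Grundy values for subtraction set {3, 5, 6, 7}:
k:     0  1  2  3  4  5  6  7  8  9 10
g(k):  0  0  0  1  1  1  2  2  2  3  0
The P-positions (g = 0) in 0..10 are 0, 1, 2, 10.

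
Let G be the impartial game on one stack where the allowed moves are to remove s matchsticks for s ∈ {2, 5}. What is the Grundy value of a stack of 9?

1

Grundy values for subtraction set {2, 5}:
g(0) = mex{} = 0
g(1) = mex{} = 0
g(2) = mex{0} = 1
g(3) = mex{0} = 1
g(4) = mex{1} = 0
g(5) = mex{0,1} = 2
g(6) = mex{0} = 1
g(7) = mex{1,2} = 0
g(8) = mex{1} = 0
g(9) = mex{0} = 1
So g(9) = 1.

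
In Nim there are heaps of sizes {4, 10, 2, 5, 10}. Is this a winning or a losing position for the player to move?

Nim-sum: 4 ^ 10 ^ 2 ^ 5 ^ 10 = 3.
The nim-sum is 3 ≠ 0, so this is an N-position: the player to move can win.

Winning position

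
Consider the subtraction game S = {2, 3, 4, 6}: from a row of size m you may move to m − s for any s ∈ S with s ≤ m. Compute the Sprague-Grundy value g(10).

1

Compute g(0), g(1), … for moves {2, 3, 4, 6}:
g(0) = mex{} = 0
g(1) = mex{} = 0
g(2) = mex{0} = 1
g(3) = mex{0} = 1
g(4) = mex{0,1} = 2
g(5) = mex{0,1} = 2
g(6) = mex{0,1,2} = 3
g(7) = mex{0,1,2} = 3
g(8) = mex{1,2,3} = 0
g(9) = mex{1,2,3} = 0
g(10) = mex{0,2,3} = 1
So g(10) = 1.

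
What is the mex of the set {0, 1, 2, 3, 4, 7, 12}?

5

The values 0, 1, 2, 3, 4 are all present; 5 is the first non-negative integer missing from the set.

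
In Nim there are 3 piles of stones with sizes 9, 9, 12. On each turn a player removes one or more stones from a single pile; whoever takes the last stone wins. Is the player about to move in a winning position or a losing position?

Winning position

Nim-sum: 9 ^ 9 ^ 12 = 12.
The nim-sum is 12 ≠ 0, so this is an N-position: the player to move can win.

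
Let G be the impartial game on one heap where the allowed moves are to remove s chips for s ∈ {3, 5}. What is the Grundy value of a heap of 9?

0

Build the Grundy sequence with g(k) = mex{g(k−s) : s ∈ {3, 5}, s ≤ k}:
k:     0  1  2  3  4  5  6  7  8  9
g(k):  0  0  0  1  1  1  2  2  0  0
So g(9) = 0.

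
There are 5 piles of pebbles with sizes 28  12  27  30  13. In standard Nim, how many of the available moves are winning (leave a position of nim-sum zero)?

3

Compute the nim-sum pairwise:
28 XOR 12 = 16
16 XOR 27 = 11
11 XOR 30 = 21
21 XOR 13 = 24
The overall nim-sum is X = 24. A pile of size p has a winning move iff p XOR X < p (reduce it to p XOR X).
  28: 28 XOR 24 = 4 < 28 — winning move (to 4).
  12: 12 XOR 24 = 20 ≥ 12 — no move.
  27: 27 XOR 24 = 3 < 27 — winning move (to 3).
  30: 30 XOR 24 = 6 < 30 — winning move (to 6).
  13: 13 XOR 24 = 21 ≥ 13 — no move.
That gives 3 winning moves.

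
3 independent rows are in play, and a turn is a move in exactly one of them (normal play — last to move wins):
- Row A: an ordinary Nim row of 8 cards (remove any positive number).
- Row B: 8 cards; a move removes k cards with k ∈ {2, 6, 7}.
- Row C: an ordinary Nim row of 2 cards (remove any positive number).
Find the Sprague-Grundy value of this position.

8

Row A is a plain Nim row of size 8, so its Grundy value is 8.
Grundy values for row B (subtraction set {2, 6, 7}):
g(0) = mex{} = 0
g(1) = mex{} = 0
g(2) = mex{0} = 1
g(3) = mex{0} = 1
g(4) = mex{1} = 0
g(5) = mex{1} = 0
g(6) = mex{0} = 1
g(7) = mex{0} = 1
g(8) = mex{0,1} = 2
So g(8) = 2.
Row C is a plain Nim row of size 2, so its Grundy value is 2.
By the Sprague-Grundy theorem, the Grundy value of a sum of independent games is the XOR of the component values.
Combined value = 8 XOR 2 XOR 2 = 8.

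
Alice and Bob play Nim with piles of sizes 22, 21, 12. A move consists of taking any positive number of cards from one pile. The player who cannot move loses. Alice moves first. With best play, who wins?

Compute the nim-sum pairwise:
22 ⊕ 21 = 3
3 ⊕ 12 = 15
The nim-sum is 15 ≠ 0, so this is an N-position: the player to move can win; Alice has a winning move.

Alice wins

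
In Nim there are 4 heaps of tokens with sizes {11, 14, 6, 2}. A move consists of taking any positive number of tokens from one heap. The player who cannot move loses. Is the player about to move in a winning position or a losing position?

Write each in binary and XOR column by column:
  1011  (11)
  1110  (14)
  0110  (6)
  0010  (2)
  ----
  0001  (1)
The nim-sum is 1 ≠ 0, so this is an N-position: the player to move can win.

Winning position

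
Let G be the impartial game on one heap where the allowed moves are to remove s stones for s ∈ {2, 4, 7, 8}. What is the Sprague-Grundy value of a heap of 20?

Compute g(0), g(1), … for moves {2, 4, 7, 8}:
k:     0  1  2  3  4  5  6  7  8  9 10 11 12 13 14 15 16 17 18 19 20
g(k):  0  0  1  1  2  2  0  3  1  4  2  0  0  1  1  2  2  0  3  1  4
So g(20) = 4.

4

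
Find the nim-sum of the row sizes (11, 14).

5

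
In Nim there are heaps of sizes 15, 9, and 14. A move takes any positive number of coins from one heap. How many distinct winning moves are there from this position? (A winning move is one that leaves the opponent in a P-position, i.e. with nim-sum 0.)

3

Nim-sum: 15 XOR 9 XOR 14 = 8.
The overall nim-sum is X = 8. A heap of size p has a winning move iff p XOR X < p (reduce it to p XOR X).
  15: 15 XOR 8 = 7 < 15 — winning move (to 7).
  9: 9 XOR 8 = 1 < 9 — winning move (to 1).
  14: 14 XOR 8 = 6 < 14 — winning move (to 6).
That gives 3 winning moves.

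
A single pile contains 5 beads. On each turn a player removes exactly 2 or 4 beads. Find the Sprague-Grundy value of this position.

Compute g(0), g(1), … for moves {2, 4}:
k:     0  1  2  3  4  5
g(k):  0  0  1  1  2  2
So g(5) = 2.

2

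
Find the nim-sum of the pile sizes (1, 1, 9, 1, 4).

12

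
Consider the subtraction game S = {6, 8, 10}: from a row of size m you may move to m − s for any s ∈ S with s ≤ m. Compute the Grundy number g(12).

2

Grundy values for subtraction set {6, 8, 10}:
g(0) = mex{} = 0
g(1) = mex{} = 0
g(2) = mex{} = 0
g(3) = mex{} = 0
g(4) = mex{} = 0
g(5) = mex{} = 0
g(6) = mex{0} = 1
g(7) = mex{0} = 1
g(8) = mex{0} = 1
g(9) = mex{0} = 1
g(10) = mex{0} = 1
g(11) = mex{0} = 1
g(12) = mex{0,1} = 2
So g(12) = 2.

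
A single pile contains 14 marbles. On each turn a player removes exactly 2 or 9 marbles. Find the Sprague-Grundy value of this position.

Grundy values for subtraction set {2, 9}:
k:     0  1  2  3  4  5  6  7  8  9 10 11 12 13 14
g(k):  0  0  1  1  0  0  1  1  0  2  1  0  0  1  1
So g(14) = 1.

1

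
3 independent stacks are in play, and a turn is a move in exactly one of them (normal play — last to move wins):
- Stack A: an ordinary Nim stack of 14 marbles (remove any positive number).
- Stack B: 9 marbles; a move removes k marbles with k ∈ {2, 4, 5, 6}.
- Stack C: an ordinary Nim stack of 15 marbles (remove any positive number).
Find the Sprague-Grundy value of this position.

Stack A is a plain Nim stack of size 14, so its Grundy value is 14.
For stack B, compute g(0), g(1), … with moves {2, 4, 5, 6}:
g(0) = mex{} = 0
g(1) = mex{} = 0
g(2) = mex{0} = 1
g(3) = mex{0} = 1
g(4) = mex{0,1} = 2
g(5) = mex{0,1} = 2
g(6) = mex{0,1,2} = 3
g(7) = mex{0,1,2} = 3
g(8) = mex{1,2,3} = 0
g(9) = mex{1,2,3} = 0
So g(9) = 0.
Stack C is a plain Nim stack of size 15, so its Grundy value is 15.
The value of a disjunctive sum is the nim-sum of the parts.
Combined value = 14 ⊕ 0 ⊕ 15 = 1.

1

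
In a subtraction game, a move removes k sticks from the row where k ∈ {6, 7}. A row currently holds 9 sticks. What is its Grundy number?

1

Build the Grundy sequence with g(k) = mex{g(k−s) : s ∈ {6, 7}, s ≤ k}:
g(0) = mex{} = 0
g(1) = mex{} = 0
g(2) = mex{} = 0
g(3) = mex{} = 0
g(4) = mex{} = 0
g(5) = mex{} = 0
g(6) = mex{0} = 1
g(7) = mex{0} = 1
g(8) = mex{0} = 1
g(9) = mex{0} = 1
So g(9) = 1.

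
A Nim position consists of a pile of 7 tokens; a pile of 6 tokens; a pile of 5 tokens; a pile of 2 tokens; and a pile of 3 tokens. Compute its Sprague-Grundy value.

5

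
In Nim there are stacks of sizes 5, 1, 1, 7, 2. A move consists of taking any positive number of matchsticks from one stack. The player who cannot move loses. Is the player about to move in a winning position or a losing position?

Nim-sum: 5 ^ 1 ^ 1 ^ 7 ^ 2 = 0.
The nim-sum is 0, so this is a P-position: the player to move is in a losing position under optimal play.

Losing position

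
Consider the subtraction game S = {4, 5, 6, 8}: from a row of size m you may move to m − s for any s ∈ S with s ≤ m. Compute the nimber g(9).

Compute g(0), g(1), … for moves {4, 5, 6, 8}:
g(0) = mex{} = 0
g(1) = mex{} = 0
g(2) = mex{} = 0
g(3) = mex{} = 0
g(4) = mex{0} = 1
g(5) = mex{0} = 1
g(6) = mex{0} = 1
g(7) = mex{0} = 1
g(8) = mex{0,1} = 2
g(9) = mex{0,1} = 2
So g(9) = 2.

2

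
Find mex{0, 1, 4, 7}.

2

The values 0, 1 are all present; 2 is the first non-negative integer missing from the set.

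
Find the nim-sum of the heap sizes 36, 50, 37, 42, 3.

Nim-sum: 36 ^ 50 ^ 37 ^ 42 ^ 3 = 26.

26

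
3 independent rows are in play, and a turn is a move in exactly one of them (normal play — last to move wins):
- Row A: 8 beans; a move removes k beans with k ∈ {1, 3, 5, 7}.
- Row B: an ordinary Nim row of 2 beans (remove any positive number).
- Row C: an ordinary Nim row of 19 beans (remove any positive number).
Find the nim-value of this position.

17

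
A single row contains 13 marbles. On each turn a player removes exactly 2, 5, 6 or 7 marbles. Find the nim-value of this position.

0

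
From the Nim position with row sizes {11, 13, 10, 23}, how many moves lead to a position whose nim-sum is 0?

1

Compute the nim-sum pairwise:
11 ⊕ 13 = 6
6 ⊕ 10 = 12
12 ⊕ 23 = 27
The overall nim-sum is X = 27. A row of size p has a winning move iff p XOR X < p (reduce it to p XOR X).
  11: 11 XOR 27 = 16 ≥ 11 — no move.
  13: 13 XOR 27 = 22 ≥ 13 — no move.
  10: 10 XOR 27 = 17 ≥ 10 — no move.
  23: 23 XOR 27 = 12 < 23 — winning move (to 12).
That gives 1 winning move.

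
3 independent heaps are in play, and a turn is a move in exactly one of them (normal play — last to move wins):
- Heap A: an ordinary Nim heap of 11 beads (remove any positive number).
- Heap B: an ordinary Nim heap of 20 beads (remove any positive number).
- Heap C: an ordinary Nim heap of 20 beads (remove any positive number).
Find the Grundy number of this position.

11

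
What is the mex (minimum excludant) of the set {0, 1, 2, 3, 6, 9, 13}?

The values 0, 1, 2, 3 are all present; 4 is the first non-negative integer missing from the set.

4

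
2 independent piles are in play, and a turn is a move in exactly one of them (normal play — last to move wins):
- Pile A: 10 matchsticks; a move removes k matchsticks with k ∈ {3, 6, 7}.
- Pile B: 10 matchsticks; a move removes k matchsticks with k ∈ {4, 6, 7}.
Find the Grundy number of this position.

For pile A, compute g(0), g(1), … with moves {3, 6, 7}:
g(0) = mex{} = 0
g(1) = mex{} = 0
g(2) = mex{} = 0
g(3) = mex{0} = 1
g(4) = mex{0} = 1
g(5) = mex{0} = 1
g(6) = mex{0,1} = 2
g(7) = mex{0,1} = 2
g(8) = mex{0,1} = 2
g(9) = mex{0,1,2} = 3
g(10) = mex{1,2} = 0
So g(10) = 0.
For pile B, compute g(0), g(1), … with moves {4, 6, 7}:
k:     0  1  2  3  4  5  6  7  8  9 10
g(k):  0  0  0  0  1  1  1  1  2  2  2
So g(10) = 2.
The value of a disjunctive sum is the nim-sum of the parts.
Combined value = 0 ⊕ 2 = 2.

2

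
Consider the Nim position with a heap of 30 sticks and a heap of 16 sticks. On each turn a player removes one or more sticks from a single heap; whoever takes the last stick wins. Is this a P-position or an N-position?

N-position

Compute the nim-sum pairwise:
30 ^ 16 = 14
The nim-sum is 14 ≠ 0, so this is an N-position: the player to move can win.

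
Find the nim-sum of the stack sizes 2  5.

Compute the nim-sum pairwise:
2 XOR 5 = 7

7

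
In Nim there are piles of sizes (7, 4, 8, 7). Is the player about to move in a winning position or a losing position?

Winning position

Nim-sum: 7 XOR 4 XOR 8 XOR 7 = 12.
The nim-sum is 12 ≠ 0, so this is an N-position: the player to move can win.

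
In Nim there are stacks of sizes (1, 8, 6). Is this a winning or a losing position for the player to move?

Winning position

Nim-sum: 1 ^ 8 ^ 6 = 15.
The nim-sum is 15 ≠ 0, so this is an N-position: the player to move can win.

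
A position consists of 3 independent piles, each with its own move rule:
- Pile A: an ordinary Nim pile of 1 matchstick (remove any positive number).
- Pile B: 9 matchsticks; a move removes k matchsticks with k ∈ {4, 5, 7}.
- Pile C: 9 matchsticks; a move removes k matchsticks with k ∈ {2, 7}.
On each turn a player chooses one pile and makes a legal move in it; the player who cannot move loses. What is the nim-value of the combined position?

Pile A is a plain Nim pile of size 1, so its Grundy value is 1.
Build the Grundy sequence for pile B with g(k) = mex{g(k−s) : s ∈ {4, 5, 7}, s ≤ k}:
k:     0  1  2  3  4  5  6  7  8  9
g(k):  0  0  0  0  1  1  1  1  2  2
So g(9) = 2.
Build the Grundy sequence for pile C with g(k) = mex{g(k−s) : s ∈ {2, 7}, s ≤ k}:
k:     0  1  2  3  4  5  6  7  8  9
g(k):  0  0  1  1  0  0  1  1  2  0
So g(9) = 0.
The value of a disjunctive sum is the nim-sum of the parts.
Combined value = 1 XOR 2 XOR 0 = 3.

3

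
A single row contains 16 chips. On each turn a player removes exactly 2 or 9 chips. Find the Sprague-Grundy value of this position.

Compute g(0), g(1), … for moves {2, 9}:
k:     0  1  2  3  4  5  6  7  8  9 10 11 12 13 14 15 16
g(k):  0  0  1  1  0  0  1  1  0  2  1  0  0  1  1  0  0
So g(16) = 0.

0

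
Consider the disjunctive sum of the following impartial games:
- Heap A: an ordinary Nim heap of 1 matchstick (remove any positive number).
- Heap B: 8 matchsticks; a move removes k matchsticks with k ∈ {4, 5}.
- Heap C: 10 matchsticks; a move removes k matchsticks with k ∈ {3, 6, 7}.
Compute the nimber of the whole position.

3

Heap A is a plain Nim heap of size 1, so its Grundy value is 1.
For heap B, compute g(0), g(1), … with moves {4, 5}:
g(0) = mex{} = 0
g(1) = mex{} = 0
g(2) = mex{} = 0
g(3) = mex{} = 0
g(4) = mex{0} = 1
g(5) = mex{0} = 1
g(6) = mex{0} = 1
g(7) = mex{0} = 1
g(8) = mex{0,1} = 2
So g(8) = 2.
For heap C, compute g(0), g(1), … with moves {3, 6, 7}:
k:     0  1  2  3  4  5  6  7  8  9 10
g(k):  0  0  0  1  1  1  2  2  2  3  0
So g(10) = 0.
By the Sprague-Grundy theorem, the Grundy value of a sum of independent games is the XOR of the component values.
Combined value = 1 ⊕ 2 ⊕ 0 = 3.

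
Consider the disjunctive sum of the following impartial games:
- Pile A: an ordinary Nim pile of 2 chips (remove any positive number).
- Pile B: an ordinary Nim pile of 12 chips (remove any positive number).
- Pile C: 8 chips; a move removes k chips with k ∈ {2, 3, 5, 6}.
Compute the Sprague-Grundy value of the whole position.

Pile A is a plain Nim pile of size 2, so its Grundy value is 2.
Pile B is a plain Nim pile of size 12, so its Grundy value is 12.
Grundy values for pile C (subtraction set {2, 3, 5, 6}):
k:     0  1  2  3  4  5  6  7  8
g(k):  0  0  1  1  2  2  3  3  0
So g(8) = 0.
The value of a disjunctive sum is the nim-sum of the parts.
Combined value = 2 ⊕ 12 ⊕ 0 = 14.

14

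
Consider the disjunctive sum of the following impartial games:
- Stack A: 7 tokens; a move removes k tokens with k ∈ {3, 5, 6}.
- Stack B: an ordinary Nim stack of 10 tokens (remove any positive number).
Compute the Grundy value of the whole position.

For stack A, compute g(0), g(1), … with moves {3, 5, 6}:
k:     0  1  2  3  4  5  6  7
g(k):  0  0  0  1  1  1  2  2
So g(7) = 2.
Stack B is a plain Nim stack of size 10, so its Grundy value is 10.
The value of a disjunctive sum is the nim-sum of the parts.
Combined value = 2 XOR 10 = 8.

8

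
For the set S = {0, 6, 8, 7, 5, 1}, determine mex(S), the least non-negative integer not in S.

The values 0, 1 are all present; 2 is the first non-negative integer missing from the set.

2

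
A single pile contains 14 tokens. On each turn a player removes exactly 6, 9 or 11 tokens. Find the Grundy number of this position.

2

Compute g(0), g(1), … for moves {6, 9, 11}:
g(0) = mex{} = 0
g(1) = mex{} = 0
g(2) = mex{} = 0
g(3) = mex{} = 0
g(4) = mex{} = 0
g(5) = mex{} = 0
g(6) = mex{0} = 1
g(7) = mex{0} = 1
g(8) = mex{0} = 1
g(9) = mex{0} = 1
g(10) = mex{0} = 1
g(11) = mex{0} = 1
g(12) = mex{0,1} = 2
g(13) = mex{0,1} = 2
g(14) = mex{0,1} = 2
So g(14) = 2.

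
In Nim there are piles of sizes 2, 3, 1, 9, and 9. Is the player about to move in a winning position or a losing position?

In binary:
  0010  (2)
  0011  (3)
  0001  (1)
  1001  (9)
  1001  (9)
  ----
  0000  (0)
The nim-sum is 0, so this is a P-position: the player to move is in a losing position under optimal play.

Losing position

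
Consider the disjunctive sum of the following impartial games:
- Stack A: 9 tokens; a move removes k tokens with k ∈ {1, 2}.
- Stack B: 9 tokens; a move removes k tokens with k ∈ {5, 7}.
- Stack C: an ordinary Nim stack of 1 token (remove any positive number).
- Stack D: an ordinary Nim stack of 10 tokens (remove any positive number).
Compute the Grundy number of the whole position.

10

Build the Grundy sequence for stack A with g(k) = mex{g(k−s) : s ∈ {1, 2}, s ≤ k}:
k:     0  1  2  3  4  5  6  7  8  9
g(k):  0  1  2  0  1  2  0  1  2  0
So g(9) = 0.
Grundy values for stack B (subtraction set {5, 7}):
k:     0  1  2  3  4  5  6  7  8  9
g(k):  0  0  0  0  0  1  1  1  1  1
So g(9) = 1.
Stack C is a plain Nim stack of size 1, so its Grundy value is 1.
Stack D is a plain Nim stack of size 10, so its Grundy value is 10.
By the Sprague-Grundy theorem, the Grundy value of a sum of independent games is the XOR of the component values.
Combined value = 0 ⊕ 1 ⊕ 1 ⊕ 10 = 10.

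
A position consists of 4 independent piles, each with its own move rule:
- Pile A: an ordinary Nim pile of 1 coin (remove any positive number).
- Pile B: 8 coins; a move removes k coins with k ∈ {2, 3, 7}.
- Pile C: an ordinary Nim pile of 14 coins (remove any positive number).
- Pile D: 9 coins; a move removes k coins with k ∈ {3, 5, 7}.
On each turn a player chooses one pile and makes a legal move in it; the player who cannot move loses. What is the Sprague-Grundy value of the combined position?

13

Pile A is a plain Nim pile of size 1, so its Grundy value is 1.
Build the Grundy sequence for pile B with g(k) = mex{g(k−s) : s ∈ {2, 3, 7}, s ≤ k}:
k:     0  1  2  3  4  5  6  7  8
g(k):  0  0  1  1  2  0  0  1  1
So g(8) = 1.
Pile C is a plain Nim pile of size 14, so its Grundy value is 14.
Grundy values for pile D (subtraction set {3, 5, 7}):
k:     0  1  2  3  4  5  6  7  8  9
g(k):  0  0  0  1  1  1  2  2  2  3
So g(9) = 3.
The value of a disjunctive sum is the nim-sum of the parts.
Combined value = 1 XOR 1 XOR 14 XOR 3 = 13.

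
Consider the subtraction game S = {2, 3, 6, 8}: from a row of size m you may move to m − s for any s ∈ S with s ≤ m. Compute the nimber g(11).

Compute g(0), g(1), … for moves {2, 3, 6, 8}:
g(0) = mex{} = 0
g(1) = mex{} = 0
g(2) = mex{0} = 1
g(3) = mex{0} = 1
g(4) = mex{0,1} = 2
g(5) = mex{1} = 0
g(6) = mex{0,1,2} = 3
g(7) = mex{0,2} = 1
g(8) = mex{0,1,3} = 2
g(9) = mex{0,1,3} = 2
g(10) = mex{1,2} = 0
g(11) = mex{0,1,2} = 3
So g(11) = 3.

3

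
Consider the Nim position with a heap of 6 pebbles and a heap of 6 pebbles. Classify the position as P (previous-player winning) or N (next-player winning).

Nim-sum: 6 ⊕ 6 = 0.
The nim-sum is 0, so this is a P-position: the player to move is in a losing position under optimal play.

P-position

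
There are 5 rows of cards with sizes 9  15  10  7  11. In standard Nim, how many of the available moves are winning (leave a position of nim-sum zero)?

0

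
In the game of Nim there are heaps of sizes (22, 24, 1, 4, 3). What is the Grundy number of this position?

8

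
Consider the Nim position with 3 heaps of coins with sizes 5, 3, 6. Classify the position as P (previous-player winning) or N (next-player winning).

Compute the nim-sum pairwise:
5 ^ 3 = 6
6 ^ 6 = 0
The nim-sum is 0, so this is a P-position: the player to move is in a losing position under optimal play.

P-position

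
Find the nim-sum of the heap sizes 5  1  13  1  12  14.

10

Write each in binary and XOR column by column:
  0101  (5)
  0001  (1)
  1101  (13)
  0001  (1)
  1100  (12)
  1110  (14)
  ----
  1010  (10)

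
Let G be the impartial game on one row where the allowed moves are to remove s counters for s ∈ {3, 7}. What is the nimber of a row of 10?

0

Compute g(0), g(1), … for moves {3, 7}:
g(0) = mex{} = 0
g(1) = mex{} = 0
g(2) = mex{} = 0
g(3) = mex{0} = 1
g(4) = mex{0} = 1
g(5) = mex{0} = 1
g(6) = mex{1} = 0
g(7) = mex{0,1} = 2
g(8) = mex{0,1} = 2
g(9) = mex{0} = 1
g(10) = mex{1,2} = 0
So g(10) = 0.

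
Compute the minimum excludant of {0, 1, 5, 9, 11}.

The values 0, 1 are all present; 2 is the first non-negative integer missing from the set.

2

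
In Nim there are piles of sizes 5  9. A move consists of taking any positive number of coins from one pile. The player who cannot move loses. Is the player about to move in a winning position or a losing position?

In binary:
  0101  (5)
  1001  (9)
  ----
  1100  (12)
The nim-sum is 12 ≠ 0, so this is an N-position: the player to move can win.

Winning position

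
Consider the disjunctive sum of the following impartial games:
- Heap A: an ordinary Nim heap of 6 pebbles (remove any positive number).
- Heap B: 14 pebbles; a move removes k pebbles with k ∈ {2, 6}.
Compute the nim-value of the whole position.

7

Heap A is a plain Nim heap of size 6, so its Grundy value is 6.
For heap B, compute g(0), g(1), … with moves {2, 6}:
g(0) = mex{} = 0
g(1) = mex{} = 0
g(2) = mex{0} = 1
g(3) = mex{0} = 1
g(4) = mex{1} = 0
g(5) = mex{1} = 0
g(6) = mex{0} = 1
g(7) = mex{0} = 1
g(8) = mex{1} = 0
g(9) = mex{1} = 0
g(10) = mex{0} = 1
g(11) = mex{0} = 1
g(12) = mex{1} = 0
g(13) = mex{1} = 0
g(14) = mex{0} = 1
So g(14) = 1.
By the Sprague-Grundy theorem, the Grundy value of a sum of independent games is the XOR of the component values.
Combined value = 6 ⊕ 1 = 7.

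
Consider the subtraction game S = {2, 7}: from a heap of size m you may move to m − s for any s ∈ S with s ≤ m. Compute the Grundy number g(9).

0

Build the Grundy sequence with g(k) = mex{g(k−s) : s ∈ {2, 7}, s ≤ k}:
g(0) = mex{} = 0
g(1) = mex{} = 0
g(2) = mex{0} = 1
g(3) = mex{0} = 1
g(4) = mex{1} = 0
g(5) = mex{1} = 0
g(6) = mex{0} = 1
g(7) = mex{0} = 1
g(8) = mex{0,1} = 2
g(9) = mex{1} = 0
So g(9) = 0.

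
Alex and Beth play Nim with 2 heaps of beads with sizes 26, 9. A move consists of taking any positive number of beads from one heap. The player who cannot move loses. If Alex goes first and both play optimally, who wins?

Nim-sum: 26 ^ 9 = 19.
The nim-sum is 19 ≠ 0, so this is an N-position: the player to move can win; Alex has a winning move.

Alex wins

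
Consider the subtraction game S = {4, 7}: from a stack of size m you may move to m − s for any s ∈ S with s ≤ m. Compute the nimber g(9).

2

Compute g(0), g(1), … for moves {4, 7}:
g(0) = mex{} = 0
g(1) = mex{} = 0
g(2) = mex{} = 0
g(3) = mex{} = 0
g(4) = mex{0} = 1
g(5) = mex{0} = 1
g(6) = mex{0} = 1
g(7) = mex{0} = 1
g(8) = mex{0,1} = 2
g(9) = mex{0,1} = 2
So g(9) = 2.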